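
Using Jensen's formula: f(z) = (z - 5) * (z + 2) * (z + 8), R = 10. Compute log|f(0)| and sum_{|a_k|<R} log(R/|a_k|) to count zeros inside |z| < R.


Jensen's formula: (1/2pi)*integral log|f(Re^it)|dt = log|f(0)| + sum_{|a_k|<R} log(R/|a_k|)
Step 1: f(0) = (-5) * 2 * 8 = -80
Step 2: log|f(0)| = log|5| + log|-2| + log|-8| = 4.382
Step 3: Zeros inside |z| < 10: 5, -2, -8
Step 4: Jensen sum = log(10/5) + log(10/2) + log(10/8) = 2.5257
Step 5: n(R) = number of terms in the Jensen sum = count of zeros inside |z| < 10 = 3

3


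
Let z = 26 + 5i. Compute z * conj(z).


Step 1: conj(z) = 26 - 5i
Step 2: z * conj(z) = 26^2 + 5^2
Step 3: = 676 + 25 = 701

701


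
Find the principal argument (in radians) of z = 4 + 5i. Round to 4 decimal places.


Step 1: z = 4 + 5i
Step 2: arg(z) = atan2(5, 4)
Step 3: arg(z) = 0.8961

0.8961


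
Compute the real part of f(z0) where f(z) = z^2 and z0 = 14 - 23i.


Step 1: z0 = 14 - 23i
Step 2: z0^2 = 14^2 - (-23)^2 - 644i
Step 3: real part = 196 - 529 = -333

-333


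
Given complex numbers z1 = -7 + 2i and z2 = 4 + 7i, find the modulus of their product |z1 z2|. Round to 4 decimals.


Step 1: |z1| = sqrt((-7)^2 + 2^2) = sqrt(53)
Step 2: |z2| = sqrt(4^2 + 7^2) = sqrt(65)
Step 3: |z1*z2| = |z1|*|z2| = sqrt(53) * sqrt(65) = sqrt(53 * 65) = sqrt(3445)
Step 4: = 58.6941

58.6941


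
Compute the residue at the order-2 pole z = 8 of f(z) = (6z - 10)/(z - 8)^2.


Step 1: Pole of order 2 at z = 8
Step 2: Res = lim d/dz [(z - 8)^2 * f(z)] as z -> 8
Step 3: (z - 8)^2 * f(z) = 6z - 10
Step 4: d/dz[6z - 10] = 6

6


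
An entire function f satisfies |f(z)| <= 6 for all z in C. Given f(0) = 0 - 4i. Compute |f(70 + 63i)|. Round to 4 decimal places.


Step 1: By Liouville's theorem, a bounded entire function is constant.
Step 2: f(z) = f(0) = 0 - 4i for all z.
Step 3: |f(w)| = |0 - 4i| = sqrt(0 + 16)
Step 4: = 4.0

4.0


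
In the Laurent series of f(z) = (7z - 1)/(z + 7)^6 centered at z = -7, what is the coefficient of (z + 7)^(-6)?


Step 1: Write the numerator in powers of (z + 7): 7z - 1 = 7(z + 7) + (7*(-7) - 1) = 7(z + 7) - 50
Step 2: Divide by (z + 7)^6: f(z) = -50(z + 7)^(-6) + 7(z + 7)^(-5)
Step 3: This finite sum is the Laurent series of f about z = -7.
Step 4: Coefficient of (z + 7)^(-6) = 7*(-7) - 1 = -50

-50


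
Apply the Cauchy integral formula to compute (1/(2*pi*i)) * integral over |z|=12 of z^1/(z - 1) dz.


Step 1: f(z) = z^1, a = 1 is inside |z| = 12
Step 2: By Cauchy integral formula: (1/(2pi*i)) * integral = f(a)
Step 3: f(1) = 1^1 = 1

1


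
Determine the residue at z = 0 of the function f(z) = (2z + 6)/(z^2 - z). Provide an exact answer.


Step 1: Q(z) = z^2 - z = (z)(z - 1)
Step 2: Q'(z) = 2z - 1
Step 3: Q'(0) = -1, P(0) = 6
Step 4: Res = P(0)/Q'(0) = 6/(-1) = -6

-6


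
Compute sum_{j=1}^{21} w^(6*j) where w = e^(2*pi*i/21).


Step 1: The sum sum_{j=1}^{n} w^(k*j) equals n if n | k, else 0.
Step 2: Here n = 21, k = 6
Step 3: Does n divide k? 21 | 6 -> False
Step 4: Sum = 0

0


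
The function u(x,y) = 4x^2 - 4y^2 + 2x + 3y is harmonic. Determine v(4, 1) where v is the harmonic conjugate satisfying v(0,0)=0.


Step 1: v_x = -u_y = 8y - 3
Step 2: v_y = u_x = 8x + 2
Step 3: v = 8xy - 3x + 2y + C
Step 4: v(0,0) = 0 => C = 0
Step 5: v(4, 1) = 22

22


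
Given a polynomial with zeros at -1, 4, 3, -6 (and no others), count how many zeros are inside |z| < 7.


Step 1: Check each root:
  z = -1: |-1| = 1 < 7
  z = 4: |4| = 4 < 7
  z = 3: |3| = 3 < 7
  z = -6: |-6| = 6 < 7
Step 2: Count = 4

4


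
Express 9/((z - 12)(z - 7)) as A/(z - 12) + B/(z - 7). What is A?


Step 1: Multiply both sides by (z - 12) and set z = 12
Step 2: A = 9 / (12 - 7)
Step 3: A = 9 / 5
Step 4: A = 9/5

9/5


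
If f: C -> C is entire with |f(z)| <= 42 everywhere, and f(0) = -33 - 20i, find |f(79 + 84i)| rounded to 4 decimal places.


Step 1: By Liouville's theorem, a bounded entire function is constant.
Step 2: f(z) = f(0) = -33 - 20i for all z.
Step 3: |f(w)| = |-33 - 20i| = sqrt(1089 + 400)
Step 4: = 38.5876

38.5876


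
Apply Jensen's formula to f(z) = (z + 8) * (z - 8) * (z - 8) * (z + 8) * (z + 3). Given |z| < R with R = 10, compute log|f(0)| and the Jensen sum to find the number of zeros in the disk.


Jensen's formula: (1/2pi)*integral log|f(Re^it)|dt = log|f(0)| + sum_{|a_k|<R} log(R/|a_k|)
Step 1: f(0) = 8 * (-8) * (-8) * 8 * 3 = 12288
Step 2: log|f(0)| = log|-8| + log|8| + log|8| + log|-8| + log|-3| = 9.4164
Step 3: Zeros inside |z| < 10: -8, 8, 8, -8, -3
Step 4: Jensen sum = log(10/8) + log(10/8) + log(10/8) + log(10/8) + log(10/3) = 2.0965
Step 5: n(R) = number of terms in the Jensen sum = count of zeros inside |z| < 10 = 5

5


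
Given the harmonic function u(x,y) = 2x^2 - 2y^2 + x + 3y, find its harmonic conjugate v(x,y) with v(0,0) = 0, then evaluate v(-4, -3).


Step 1: v_x = -u_y = 4y - 3
Step 2: v_y = u_x = 4x + 1
Step 3: v = 4xy - 3x + y + C
Step 4: v(0,0) = 0 => C = 0
Step 5: v(-4, -3) = 57

57


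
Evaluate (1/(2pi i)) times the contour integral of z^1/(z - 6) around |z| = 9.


Step 1: f(z) = z^1, a = 6 is inside |z| = 9
Step 2: By Cauchy integral formula: (1/(2pi*i)) * integral = f(a)
Step 3: f(6) = 6^1 = 6

6


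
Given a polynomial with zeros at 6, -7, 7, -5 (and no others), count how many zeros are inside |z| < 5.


Step 1: Check each root:
  z = 6: |6| = 6 >= 5
  z = -7: |-7| = 7 >= 5
  z = 7: |7| = 7 >= 5
  z = -5: |-5| = 5 >= 5
Step 2: Count = 0

0


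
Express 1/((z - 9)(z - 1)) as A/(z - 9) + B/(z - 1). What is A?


Step 1: Multiply both sides by (z - 9) and set z = 9
Step 2: A = 1 / (9 - 1)
Step 3: A = 1 / 8
Step 4: A = 1/8

1/8


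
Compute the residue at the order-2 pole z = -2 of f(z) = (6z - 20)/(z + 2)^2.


Step 1: Pole of order 2 at z = -2
Step 2: Res = lim d/dz [(z + 2)^2 * f(z)] as z -> -2
Step 3: (z + 2)^2 * f(z) = 6z - 20
Step 4: d/dz[6z - 20] = 6

6


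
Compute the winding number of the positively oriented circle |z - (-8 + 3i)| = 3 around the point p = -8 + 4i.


Step 1: Center c = (-8, 3), radius = 3
Step 2: |p - c|^2 = 0^2 + 1^2 = 1
Step 3: r^2 = 9
Step 4: |p-c| < r so winding number = 1

1


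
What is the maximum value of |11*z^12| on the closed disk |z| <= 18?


Step 1: On |z| = 18, |f(z)| = 11 * |z|^12 = 11 * 18^12
Step 2: By maximum modulus principle, maximum is on boundary.
Step 3: Maximum = 11 * 1156831381426176 = 12725145195687936

12725145195687936


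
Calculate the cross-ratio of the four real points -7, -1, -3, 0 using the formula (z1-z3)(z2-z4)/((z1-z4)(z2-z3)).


Step 1: (z1-z3)(z2-z4) = (-4) * (-1) = 4
Step 2: (z1-z4)(z2-z3) = (-7) * 2 = -14
Step 3: Cross-ratio = -4/14 = -2/7

-2/7


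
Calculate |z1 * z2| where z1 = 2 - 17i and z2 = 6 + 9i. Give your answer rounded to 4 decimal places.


Step 1: |z1| = sqrt(2^2 + (-17)^2) = sqrt(293)
Step 2: |z2| = sqrt(6^2 + 9^2) = sqrt(117)
Step 3: |z1*z2| = |z1|*|z2| = sqrt(293) * sqrt(117) = sqrt(293 * 117) = sqrt(34281)
Step 4: = 185.1513

185.1513


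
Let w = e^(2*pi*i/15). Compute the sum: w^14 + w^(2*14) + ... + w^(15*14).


Step 1: The sum sum_{j=1}^{n} w^(k*j) equals n if n | k, else 0.
Step 2: Here n = 15, k = 14
Step 3: Does n divide k? 15 | 14 -> False
Step 4: Sum = 0

0


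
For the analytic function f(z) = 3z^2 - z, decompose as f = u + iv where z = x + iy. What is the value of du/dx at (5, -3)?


Step 1: f(z) = 3(x+iy)^2 - (x+iy) + 0
Step 2: u = 3(x^2 - y^2) - x + 0
Step 3: u_x = 6x - 1
Step 4: At (5, -3): u_x = 30 - 1 = 29

29


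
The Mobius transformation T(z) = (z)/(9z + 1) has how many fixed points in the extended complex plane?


Step 1: Fixed points satisfy T(z) = z
Step 2: 9z^2 = 0
Step 3: Discriminant = 0^2 - 4*9*0 = 0
Step 4: Number of fixed points = 1

1


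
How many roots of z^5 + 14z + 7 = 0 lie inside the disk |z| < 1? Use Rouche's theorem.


Step 1: On |z| = 1 the three terms have sizes |z^5| = 1^5 = 1, |14z| = 14*1 = 14, |7| = 7
Step 2: The dominant term is g(z) = 14z; let h(z) = z^5 + 7 so f = g + h
Step 3: On |z| = 1: |g| = 14 and |h| <= 1 + 7 = 8
Step 4: Since 14 > 8, |h| < |g| on |z| = 1, so by Rouche f has the same number of zeros as g inside |z| < 1
Step 5: g(z) = 14z has 1 zero (at the origin, multiplicity 1) inside |z| < 1. Answer = 1

1


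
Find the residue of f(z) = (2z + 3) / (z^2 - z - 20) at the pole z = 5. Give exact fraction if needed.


Step 1: Q(z) = z^2 - z - 20 = (z - 5)(z + 4)
Step 2: Q'(z) = 2z - 1
Step 3: Q'(5) = 9, P(5) = 13
Step 4: Res = P(5)/Q'(5) = 13/9 = 13/9

13/9


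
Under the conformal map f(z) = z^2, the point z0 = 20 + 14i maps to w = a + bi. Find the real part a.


Step 1: z0 = 20 + 14i
Step 2: z0^2 = 20^2 - 14^2 + 560i
Step 3: real part = 400 - 196 = 204

204


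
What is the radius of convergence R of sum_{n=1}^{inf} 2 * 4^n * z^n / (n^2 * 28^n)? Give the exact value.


Step 1: General term a_n = 2 * 4^n / (n^2 * 28^n)
Step 2: By the root test, |a_n|^(1/n) = 2^(1/n) * 4 / (n^(2/n) * 28) -> 4/28 as n -> infinity (since 2^(1/n) -> 1 and n^(2/n) -> 1)
Step 3: R = 1/lim|a_n|^(1/n) = 28/4 = 7

7


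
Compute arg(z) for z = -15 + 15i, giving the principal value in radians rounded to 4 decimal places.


Step 1: z = -15 + 15i
Step 2: arg(z) = atan2(15, -15)
Step 3: arg(z) = 2.3562

2.3562


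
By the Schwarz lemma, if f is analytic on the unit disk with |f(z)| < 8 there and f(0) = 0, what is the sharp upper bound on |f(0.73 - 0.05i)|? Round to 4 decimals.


Step 1: g = f/8 maps D -> D with g(0) = 0, so by the Schwarz lemma |g(z)| <= |z|, i.e. |f(z)| <= 8|z|; this is sharp (f(z) = 8z).
Step 2: |z0|^2 = 0.73^2 + (-0.05)^2 = 0.5354
Step 3: |z0| = sqrt(0.5354) = 0.73171
Step 4: Best bound = 8 * |z0| = 8 * 0.73171 = 5.8537

5.8537


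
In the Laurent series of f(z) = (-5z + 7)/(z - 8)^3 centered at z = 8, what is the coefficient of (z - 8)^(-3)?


Step 1: Write the numerator in powers of (z - 8): -5z + 7 = -5(z - 8) + (-5*8 + 7) = -5(z - 8) - 33
Step 2: Divide by (z - 8)^3: f(z) = -33(z - 8)^(-3) - 5(z - 8)^(-2)
Step 3: This finite sum is the Laurent series of f about z = 8.
Step 4: Coefficient of (z - 8)^(-3) = -5*8 + 7 = -33

-33


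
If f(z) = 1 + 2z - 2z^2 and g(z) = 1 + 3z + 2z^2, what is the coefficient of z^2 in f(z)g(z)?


Step 1: z^2 term in f*g comes from: (1)*(2z^2) + (2z)*(3z) + (-2z^2)*(1)
Step 2: = 2 + 6 - 2
Step 3: = 6

6


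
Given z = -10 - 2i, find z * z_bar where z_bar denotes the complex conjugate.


Step 1: conj(z) = -10 + 2i
Step 2: z * conj(z) = (-10)^2 + (-2)^2
Step 3: = 100 + 4 = 104

104


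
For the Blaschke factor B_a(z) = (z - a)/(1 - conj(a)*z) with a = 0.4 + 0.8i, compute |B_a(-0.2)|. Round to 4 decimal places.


Step 1: Numerator z0 - a = -0.2 - (0.4 + 0.8i) = -0.6 - 0.8i
Step 2: Denominator 1 - conj(a)*z0 = 1 - (0.4 - 0.8i)*(-0.2) = 1.08 - 0.16i
Step 3: |z0 - a|^2 = (-0.6)^2 + (-0.8)^2 = 1; |1 - conj(a)*z0|^2 = 1.08^2 + (-0.16)^2 = 1.192
Step 4: |B_a(-0.2)| = sqrt(1 / 1.192) = sqrt(0.838926)
Step 5: = 0.9159

0.9159


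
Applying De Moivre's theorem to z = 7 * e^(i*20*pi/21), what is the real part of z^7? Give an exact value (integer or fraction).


Step 1: By De Moivre's theorem, z^7 = 7^7 * e^(i*7*20*pi/21) = 823543 * (cos(20*pi/3) + i*sin(20*pi/3))
Step 2: |z|^7 = 7^7 = 823543
Step 3: Reduce the angle mod 2*pi: 20*pi/3 - 6*pi = 2*pi/3
Step 4: cos(2*pi/3) = -1/2
Step 5: Re(z^7) = 823543 * (-1/2) = -823543/2

-823543/2


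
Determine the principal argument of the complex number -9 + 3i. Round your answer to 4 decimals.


Step 1: z = -9 + 3i
Step 2: arg(z) = atan2(3, -9)
Step 3: arg(z) = 2.8198

2.8198


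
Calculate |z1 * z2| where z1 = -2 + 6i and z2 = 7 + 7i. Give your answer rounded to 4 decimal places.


Step 1: |z1| = sqrt((-2)^2 + 6^2) = sqrt(40)
Step 2: |z2| = sqrt(7^2 + 7^2) = sqrt(98)
Step 3: |z1*z2| = |z1|*|z2| = sqrt(40) * sqrt(98) = sqrt(40 * 98) = sqrt(3920)
Step 4: = 62.6099

62.6099


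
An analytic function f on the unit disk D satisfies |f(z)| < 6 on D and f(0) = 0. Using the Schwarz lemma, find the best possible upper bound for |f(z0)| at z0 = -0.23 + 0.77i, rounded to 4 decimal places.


Step 1: g = f/6 maps D -> D with g(0) = 0, so by the Schwarz lemma |g(z)| <= |z|, i.e. |f(z)| <= 6|z|; this is sharp (f(z) = 6z).
Step 2: |z0|^2 = (-0.23)^2 + 0.77^2 = 0.6458
Step 3: |z0| = sqrt(0.6458) = 0.803617
Step 4: Best bound = 6 * |z0| = 6 * 0.803617 = 4.8217

4.8217


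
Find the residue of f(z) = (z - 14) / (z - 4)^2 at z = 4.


Step 1: Pole of order 2 at z = 4
Step 2: Res = lim d/dz [(z - 4)^2 * f(z)] as z -> 4
Step 3: (z - 4)^2 * f(z) = z - 14
Step 4: d/dz[z - 14] = 1

1


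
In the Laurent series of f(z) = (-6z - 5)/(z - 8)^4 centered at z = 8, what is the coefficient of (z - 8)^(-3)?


Step 1: Write the numerator in powers of (z - 8): -6z - 5 = -6(z - 8) + (-6*8 - 5) = -6(z - 8) - 53
Step 2: Divide by (z - 8)^4: f(z) = -53(z - 8)^(-4) - 6(z - 8)^(-3)
Step 3: This finite sum is the Laurent series of f about z = 8.
Step 4: Coefficient of (z - 8)^(-3) = coefficient of (z - 8) in the re-centred numerator = -6

-6


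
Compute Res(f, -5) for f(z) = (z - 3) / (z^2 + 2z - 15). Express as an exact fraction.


Step 1: Q(z) = z^2 + 2z - 15 = (z + 5)(z - 3)
Step 2: Q'(z) = 2z + 2
Step 3: Q'(-5) = -8, P(-5) = -8
Step 4: Res = P(-5)/Q'(-5) = -8/(-8) = 1

1


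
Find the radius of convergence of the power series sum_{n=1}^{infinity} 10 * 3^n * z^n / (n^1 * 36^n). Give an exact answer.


Step 1: General term a_n = 10 * 3^n / (n^1 * 36^n)
Step 2: By the root test, |a_n|^(1/n) = 10^(1/n) * 3 / (n^(1/n) * 36) -> 3/36 as n -> infinity (since 10^(1/n) -> 1 and n^(1/n) -> 1)
Step 3: R = 1/lim|a_n|^(1/n) = 36/3 = 12

12


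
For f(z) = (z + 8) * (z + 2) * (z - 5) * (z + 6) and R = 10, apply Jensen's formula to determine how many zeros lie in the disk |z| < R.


Jensen's formula: (1/2pi)*integral log|f(Re^it)|dt = log|f(0)| + sum_{|a_k|<R} log(R/|a_k|)
Step 1: f(0) = 8 * 2 * (-5) * 6 = -480
Step 2: log|f(0)| = log|-8| + log|-2| + log|5| + log|-6| = 6.1738
Step 3: Zeros inside |z| < 10: -8, -2, 5, -6
Step 4: Jensen sum = log(10/8) + log(10/2) + log(10/5) + log(10/6) = 3.0366
Step 5: n(R) = number of terms in the Jensen sum = count of zeros inside |z| < 10 = 4

4


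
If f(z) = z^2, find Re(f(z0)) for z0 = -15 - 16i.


Step 1: z0 = -15 - 16i
Step 2: z0^2 = (-15)^2 - (-16)^2 + 480i
Step 3: real part = 225 - 256 = -31

-31


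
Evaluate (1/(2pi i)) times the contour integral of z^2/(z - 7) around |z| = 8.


Step 1: f(z) = z^2, a = 7 is inside |z| = 8
Step 2: By Cauchy integral formula: (1/(2pi*i)) * integral = f(a)
Step 3: f(7) = 7^2 = 49

49


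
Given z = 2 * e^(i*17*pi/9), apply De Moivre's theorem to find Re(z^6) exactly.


Step 1: By De Moivre's theorem, z^6 = 2^6 * e^(i*6*17*pi/9) = 64 * (cos(34*pi/3) + i*sin(34*pi/3))
Step 2: |z|^6 = 2^6 = 64
Step 3: Reduce the angle mod 2*pi: 34*pi/3 - 10*pi = 4*pi/3
Step 4: cos(4*pi/3) = -1/2
Step 5: Re(z^6) = 64 * (-1/2) = -32

-32


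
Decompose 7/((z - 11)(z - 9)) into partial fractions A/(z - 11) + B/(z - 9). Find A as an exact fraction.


Step 1: Multiply both sides by (z - 11) and set z = 11
Step 2: A = 7 / (11 - 9)
Step 3: A = 7 / 2
Step 4: A = 7/2

7/2


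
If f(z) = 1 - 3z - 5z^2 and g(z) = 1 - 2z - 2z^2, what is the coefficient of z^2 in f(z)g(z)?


Step 1: z^2 term in f*g comes from: (1)*(-2z^2) + (-3z)*(-2z) + (-5z^2)*(1)
Step 2: = -2 + 6 - 5
Step 3: = -1

-1


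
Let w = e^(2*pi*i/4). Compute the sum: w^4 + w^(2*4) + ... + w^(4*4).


Step 1: The sum sum_{j=1}^{n} w^(k*j) equals n if n | k, else 0.
Step 2: Here n = 4, k = 4
Step 3: Does n divide k? 4 | 4 -> True
Step 4: Sum = 4

4


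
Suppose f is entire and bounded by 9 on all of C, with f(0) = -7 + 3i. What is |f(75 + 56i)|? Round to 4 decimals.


Step 1: By Liouville's theorem, a bounded entire function is constant.
Step 2: f(z) = f(0) = -7 + 3i for all z.
Step 3: |f(w)| = |-7 + 3i| = sqrt(49 + 9)
Step 4: = 7.6158

7.6158


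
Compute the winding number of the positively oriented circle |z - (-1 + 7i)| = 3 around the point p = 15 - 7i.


Step 1: Center c = (-1, 7), radius = 3
Step 2: |p - c|^2 = 16^2 + (-14)^2 = 452
Step 3: r^2 = 9
Step 4: |p-c| > r so winding number = 0

0


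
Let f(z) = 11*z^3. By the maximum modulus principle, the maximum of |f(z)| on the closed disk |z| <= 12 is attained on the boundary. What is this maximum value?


Step 1: On |z| = 12, |f(z)| = 11 * |z|^3 = 11 * 12^3
Step 2: By maximum modulus principle, maximum is on boundary.
Step 3: Maximum = 11 * 1728 = 19008

19008


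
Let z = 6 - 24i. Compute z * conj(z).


Step 1: conj(z) = 6 + 24i
Step 2: z * conj(z) = 6^2 + (-24)^2
Step 3: = 36 + 576 = 612

612


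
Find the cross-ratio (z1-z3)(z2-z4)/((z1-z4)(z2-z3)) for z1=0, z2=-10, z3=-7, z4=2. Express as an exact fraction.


Step 1: (z1-z3)(z2-z4) = 7 * (-12) = -84
Step 2: (z1-z4)(z2-z3) = (-2) * (-3) = 6
Step 3: Cross-ratio = -84/6 = -14

-14


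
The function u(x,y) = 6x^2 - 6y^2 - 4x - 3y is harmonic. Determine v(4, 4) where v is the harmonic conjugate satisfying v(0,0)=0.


Step 1: v_x = -u_y = 12y + 3
Step 2: v_y = u_x = 12x - 4
Step 3: v = 12xy + 3x - 4y + C
Step 4: v(0,0) = 0 => C = 0
Step 5: v(4, 4) = 188

188


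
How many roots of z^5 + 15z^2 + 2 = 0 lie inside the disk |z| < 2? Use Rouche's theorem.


Step 1: On |z| = 2 the three terms have sizes |z^5| = 2^5 = 32, |15z^2| = 15*2^2 = 60, |2| = 2
Step 2: The dominant term is g(z) = 15z^2; let h(z) = z^5 + 2 so f = g + h
Step 3: On |z| = 2: |g| = 60 and |h| <= 32 + 2 = 34
Step 4: Since 60 > 34, |h| < |g| on |z| = 2, so by Rouche f has the same number of zeros as g inside |z| < 2
Step 5: g(z) = 15z^2 has 2 zeros (at the origin, multiplicity 2) inside |z| < 2. Answer = 2

2


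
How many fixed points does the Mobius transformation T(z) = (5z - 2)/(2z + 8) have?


Step 1: Fixed points satisfy T(z) = z
Step 2: 2z^2 + 3z + 2 = 0
Step 3: Discriminant = 3^2 - 4*2*2 = -7
Step 4: Number of fixed points = 2

2


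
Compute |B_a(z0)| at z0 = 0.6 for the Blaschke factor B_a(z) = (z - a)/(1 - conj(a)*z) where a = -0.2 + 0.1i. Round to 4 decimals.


Step 1: Numerator z0 - a = 0.6 - (-0.2 + 0.1i) = 0.8 - 0.1i
Step 2: Denominator 1 - conj(a)*z0 = 1 - (-0.2 - 0.1i)*0.6 = 1.12 + 0.06i
Step 3: |z0 - a|^2 = 0.8^2 + (-0.1)^2 = 0.65; |1 - conj(a)*z0|^2 = 1.12^2 + 0.06^2 = 1.258
Step 4: |B_a(0.6)| = sqrt(0.65 / 1.258) = sqrt(0.516693)
Step 5: = 0.7188

0.7188


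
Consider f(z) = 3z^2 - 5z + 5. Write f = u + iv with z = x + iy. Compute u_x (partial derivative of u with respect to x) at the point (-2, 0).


Step 1: f(z) = 3(x+iy)^2 - 5(x+iy) + 5
Step 2: u = 3(x^2 - y^2) - 5x + 5
Step 3: u_x = 6x - 5
Step 4: At (-2, 0): u_x = -12 - 5 = -17

-17


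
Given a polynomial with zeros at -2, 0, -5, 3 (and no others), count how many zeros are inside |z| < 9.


Step 1: Check each root:
  z = -2: |-2| = 2 < 9
  z = 0: |0| = 0 < 9
  z = -5: |-5| = 5 < 9
  z = 3: |3| = 3 < 9
Step 2: Count = 4

4


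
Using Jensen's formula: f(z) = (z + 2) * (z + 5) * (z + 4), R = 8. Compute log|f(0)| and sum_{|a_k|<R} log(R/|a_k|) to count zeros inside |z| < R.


Jensen's formula: (1/2pi)*integral log|f(Re^it)|dt = log|f(0)| + sum_{|a_k|<R} log(R/|a_k|)
Step 1: f(0) = 2 * 5 * 4 = 40
Step 2: log|f(0)| = log|-2| + log|-5| + log|-4| = 3.6889
Step 3: Zeros inside |z| < 8: -2, -5, -4
Step 4: Jensen sum = log(8/2) + log(8/5) + log(8/4) = 2.5494
Step 5: n(R) = number of terms in the Jensen sum = count of zeros inside |z| < 8 = 3

3


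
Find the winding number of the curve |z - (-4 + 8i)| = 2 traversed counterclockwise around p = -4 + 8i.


Step 1: Center c = (-4, 8), radius = 2
Step 2: |p - c|^2 = 0^2 + 0^2 = 0
Step 3: r^2 = 4
Step 4: |p-c| < r so winding number = 1

1


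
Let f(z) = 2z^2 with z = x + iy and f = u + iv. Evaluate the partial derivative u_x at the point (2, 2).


Step 1: f(z) = 2(x+iy)^2 + 0
Step 2: u = 2(x^2 - y^2) + 0
Step 3: u_x = 4x + 0
Step 4: At (2, 2): u_x = 8 + 0 = 8

8


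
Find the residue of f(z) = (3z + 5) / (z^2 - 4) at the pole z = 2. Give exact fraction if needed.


Step 1: Q(z) = z^2 - 4 = (z - 2)(z + 2)
Step 2: Q'(z) = 2z
Step 3: Q'(2) = 4, P(2) = 11
Step 4: Res = P(2)/Q'(2) = 11/4 = 11/4

11/4


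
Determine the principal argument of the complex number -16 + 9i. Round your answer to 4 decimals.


Step 1: z = -16 + 9i
Step 2: arg(z) = atan2(9, -16)
Step 3: arg(z) = 2.6292

2.6292


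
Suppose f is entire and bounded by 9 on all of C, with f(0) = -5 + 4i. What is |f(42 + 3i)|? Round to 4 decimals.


Step 1: By Liouville's theorem, a bounded entire function is constant.
Step 2: f(z) = f(0) = -5 + 4i for all z.
Step 3: |f(w)| = |-5 + 4i| = sqrt(25 + 16)
Step 4: = 6.4031

6.4031


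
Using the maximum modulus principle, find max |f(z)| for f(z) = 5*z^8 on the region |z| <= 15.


Step 1: On |z| = 15, |f(z)| = 5 * |z|^8 = 5 * 15^8
Step 2: By maximum modulus principle, maximum is on boundary.
Step 3: Maximum = 5 * 2562890625 = 12814453125

12814453125


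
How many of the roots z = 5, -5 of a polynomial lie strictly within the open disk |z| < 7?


Step 1: Check each root:
  z = 5: |5| = 5 < 7
  z = -5: |-5| = 5 < 7
Step 2: Count = 2

2


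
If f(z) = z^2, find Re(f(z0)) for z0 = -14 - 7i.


Step 1: z0 = -14 - 7i
Step 2: z0^2 = (-14)^2 - (-7)^2 + 196i
Step 3: real part = 196 - 49 = 147

147


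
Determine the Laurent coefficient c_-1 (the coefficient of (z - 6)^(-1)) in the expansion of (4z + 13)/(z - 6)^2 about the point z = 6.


Step 1: Write the numerator in powers of (z - 6): 4z + 13 = 4(z - 6) + (4*6 + 13) = 4(z - 6) + 37
Step 2: Divide by (z - 6)^2: f(z) = 37(z - 6)^(-2) + 4(z - 6)^(-1)
Step 3: This finite sum is the Laurent series of f about z = 6.
Step 4: Coefficient of (z - 6)^(-1) = coefficient of (z - 6) in the re-centred numerator = 4

4


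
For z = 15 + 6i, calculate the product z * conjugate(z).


Step 1: conj(z) = 15 - 6i
Step 2: z * conj(z) = 15^2 + 6^2
Step 3: = 225 + 36 = 261

261


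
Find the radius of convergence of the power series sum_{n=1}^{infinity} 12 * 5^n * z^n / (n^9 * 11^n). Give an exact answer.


Step 1: General term a_n = 12 * 5^n / (n^9 * 11^n)
Step 2: By the root test, |a_n|^(1/n) = 12^(1/n) * 5 / (n^(9/n) * 11) -> 5/11 as n -> infinity (since 12^(1/n) -> 1 and n^(9/n) -> 1)
Step 3: R = 1/lim|a_n|^(1/n) = 11/5

11/5


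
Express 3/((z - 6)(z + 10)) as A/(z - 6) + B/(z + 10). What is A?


Step 1: Multiply both sides by (z - 6) and set z = 6
Step 2: A = 3 / (6 + 10)
Step 3: A = 3 / 16
Step 4: A = 3/16

3/16


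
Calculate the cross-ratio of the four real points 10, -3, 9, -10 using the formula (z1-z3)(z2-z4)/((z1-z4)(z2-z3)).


Step 1: (z1-z3)(z2-z4) = 1 * 7 = 7
Step 2: (z1-z4)(z2-z3) = 20 * (-12) = -240
Step 3: Cross-ratio = -7/240 = -7/240

-7/240


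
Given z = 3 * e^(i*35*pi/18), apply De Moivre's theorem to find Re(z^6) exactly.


Step 1: By De Moivre's theorem, z^6 = 3^6 * e^(i*6*35*pi/18) = 729 * (cos(35*pi/3) + i*sin(35*pi/3))
Step 2: |z|^6 = 3^6 = 729
Step 3: Reduce the angle mod 2*pi: 35*pi/3 - 10*pi = 5*pi/3
Step 4: cos(5*pi/3) = 1/2
Step 5: Re(z^6) = 729 * 1/2 = 729/2

729/2


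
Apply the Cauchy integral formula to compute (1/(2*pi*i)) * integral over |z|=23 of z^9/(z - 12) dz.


Step 1: f(z) = z^9, a = 12 is inside |z| = 23
Step 2: By Cauchy integral formula: (1/(2pi*i)) * integral = f(a)
Step 3: f(12) = 12^9 = 5159780352

5159780352


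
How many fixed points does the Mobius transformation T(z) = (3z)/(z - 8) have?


Step 1: Fixed points satisfy T(z) = z
Step 2: z^2 - 11z = 0
Step 3: Discriminant = (-11)^2 - 4*1*0 = 121
Step 4: Number of fixed points = 2

2


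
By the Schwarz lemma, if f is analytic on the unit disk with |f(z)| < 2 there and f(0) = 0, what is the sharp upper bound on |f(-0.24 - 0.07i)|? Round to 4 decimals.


Step 1: g = f/2 maps D -> D with g(0) = 0, so by the Schwarz lemma |g(z)| <= |z|, i.e. |f(z)| <= 2|z|; this is sharp (f(z) = 2z).
Step 2: |z0|^2 = (-0.24)^2 + (-0.07)^2 = 0.0625
Step 3: |z0| = sqrt(0.0625) = 0.25
Step 4: Best bound = 2 * |z0| = 2 * 0.25 = 0.5

0.5


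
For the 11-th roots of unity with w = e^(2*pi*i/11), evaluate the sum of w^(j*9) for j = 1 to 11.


Step 1: The sum sum_{j=1}^{n} w^(k*j) equals n if n | k, else 0.
Step 2: Here n = 11, k = 9
Step 3: Does n divide k? 11 | 9 -> False
Step 4: Sum = 0

0


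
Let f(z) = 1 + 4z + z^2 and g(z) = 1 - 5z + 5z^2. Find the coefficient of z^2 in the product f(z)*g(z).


Step 1: z^2 term in f*g comes from: (1)*(5z^2) + (4z)*(-5z) + (z^2)*(1)
Step 2: = 5 - 20 + 1
Step 3: = -14

-14


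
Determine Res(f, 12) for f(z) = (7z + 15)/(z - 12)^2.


Step 1: Pole of order 2 at z = 12
Step 2: Res = lim d/dz [(z - 12)^2 * f(z)] as z -> 12
Step 3: (z - 12)^2 * f(z) = 7z + 15
Step 4: d/dz[7z + 15] = 7

7


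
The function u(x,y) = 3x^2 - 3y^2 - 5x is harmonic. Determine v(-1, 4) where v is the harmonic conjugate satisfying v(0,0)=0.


Step 1: v_x = -u_y = 6y + 0
Step 2: v_y = u_x = 6x - 5
Step 3: v = 6xy - 5y + C
Step 4: v(0,0) = 0 => C = 0
Step 5: v(-1, 4) = -44

-44


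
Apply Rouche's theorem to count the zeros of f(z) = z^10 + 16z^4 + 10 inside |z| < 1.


Step 1: On |z| = 1 the three terms have sizes |z^10| = 1^10 = 1, |16z^4| = 16*1^4 = 16, |10| = 10
Step 2: The dominant term is g(z) = 16z^4; let h(z) = z^10 + 10 so f = g + h
Step 3: On |z| = 1: |g| = 16 and |h| <= 1 + 10 = 11
Step 4: Since 16 > 11, |h| < |g| on |z| = 1, so by Rouche f has the same number of zeros as g inside |z| < 1
Step 5: g(z) = 16z^4 has 4 zeros (at the origin, multiplicity 4) inside |z| < 1. Answer = 4

4


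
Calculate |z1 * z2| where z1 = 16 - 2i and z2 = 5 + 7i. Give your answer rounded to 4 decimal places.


Step 1: |z1| = sqrt(16^2 + (-2)^2) = sqrt(260)
Step 2: |z2| = sqrt(5^2 + 7^2) = sqrt(74)
Step 3: |z1*z2| = |z1|*|z2| = sqrt(260) * sqrt(74) = sqrt(260 * 74) = sqrt(19240)
Step 4: = 138.7083

138.7083


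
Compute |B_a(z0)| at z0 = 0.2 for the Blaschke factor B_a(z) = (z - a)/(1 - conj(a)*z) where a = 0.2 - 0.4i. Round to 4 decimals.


Step 1: Numerator z0 - a = 0.2 - (0.2 - 0.4i) = 0 + 0.4i
Step 2: Denominator 1 - conj(a)*z0 = 1 - (0.2 + 0.4i)*0.2 = 0.96 - 0.08i
Step 3: |z0 - a|^2 = 0^2 + 0.4^2 = 0.16; |1 - conj(a)*z0|^2 = 0.96^2 + (-0.08)^2 = 0.928
Step 4: |B_a(0.2)| = sqrt(0.16 / 0.928) = sqrt(0.172414)
Step 5: = 0.4152

0.4152


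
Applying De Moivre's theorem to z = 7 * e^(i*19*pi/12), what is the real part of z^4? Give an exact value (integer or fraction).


Step 1: By De Moivre's theorem, z^4 = 7^4 * e^(i*4*19*pi/12) = 2401 * (cos(19*pi/3) + i*sin(19*pi/3))
Step 2: |z|^4 = 7^4 = 2401
Step 3: Reduce the angle mod 2*pi: 19*pi/3 - 6*pi = pi/3
Step 4: cos(pi/3) = 1/2
Step 5: Re(z^4) = 2401 * 1/2 = 2401/2

2401/2


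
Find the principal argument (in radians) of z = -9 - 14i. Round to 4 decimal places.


Step 1: z = -9 - 14i
Step 2: arg(z) = atan2(-14, -9)
Step 3: arg(z) = -2.1421

-2.1421


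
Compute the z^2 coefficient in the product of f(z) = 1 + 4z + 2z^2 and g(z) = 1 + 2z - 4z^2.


Step 1: z^2 term in f*g comes from: (1)*(-4z^2) + (4z)*(2z) + (2z^2)*(1)
Step 2: = -4 + 8 + 2
Step 3: = 6

6


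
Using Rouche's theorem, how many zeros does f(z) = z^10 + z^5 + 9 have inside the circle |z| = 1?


Step 1: On |z| = 1 the three terms have sizes |z^10| = 1^10 = 1, |z^5| = 1^5 = 1, |9| = 9
Step 2: The dominant term is g(z) = 9; let h(z) = z^10 + z^5 so f = g + h
Step 3: On |z| = 1: |g| = 9 and |h| <= 1 + 1 = 2
Step 4: Since 9 > 2, |h| < |g| on |z| = 1, so by Rouche f has the same number of zeros as g inside |z| < 1
Step 5: g(z) = 9 is a nonzero constant with no zeros inside |z| < 1. Answer = 0

0


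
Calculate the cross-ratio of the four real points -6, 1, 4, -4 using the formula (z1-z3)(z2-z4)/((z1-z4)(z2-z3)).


Step 1: (z1-z3)(z2-z4) = (-10) * 5 = -50
Step 2: (z1-z4)(z2-z3) = (-2) * (-3) = 6
Step 3: Cross-ratio = -50/6 = -25/3

-25/3


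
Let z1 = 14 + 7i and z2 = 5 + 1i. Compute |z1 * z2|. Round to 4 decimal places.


Step 1: |z1| = sqrt(14^2 + 7^2) = sqrt(245)
Step 2: |z2| = sqrt(5^2 + 1^2) = sqrt(26)
Step 3: |z1*z2| = |z1|*|z2| = sqrt(245) * sqrt(26) = sqrt(245 * 26) = sqrt(6370)
Step 4: = 79.8123

79.8123


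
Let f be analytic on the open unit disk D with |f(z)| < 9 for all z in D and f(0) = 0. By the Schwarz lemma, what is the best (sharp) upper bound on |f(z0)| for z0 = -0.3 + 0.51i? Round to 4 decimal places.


Step 1: g = f/9 maps D -> D with g(0) = 0, so by the Schwarz lemma |g(z)| <= |z|, i.e. |f(z)| <= 9|z|; this is sharp (f(z) = 9z).
Step 2: |z0|^2 = (-0.3)^2 + 0.51^2 = 0.3501
Step 3: |z0| = sqrt(0.3501) = 0.591692
Step 4: Best bound = 9 * |z0| = 9 * 0.591692 = 5.3252

5.3252


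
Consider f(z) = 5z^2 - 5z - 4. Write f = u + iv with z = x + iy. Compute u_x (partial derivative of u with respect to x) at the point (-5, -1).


Step 1: f(z) = 5(x+iy)^2 - 5(x+iy) - 4
Step 2: u = 5(x^2 - y^2) - 5x - 4
Step 3: u_x = 10x - 5
Step 4: At (-5, -1): u_x = -50 - 5 = -55

-55


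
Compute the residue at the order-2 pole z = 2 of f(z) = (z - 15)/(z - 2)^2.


Step 1: Pole of order 2 at z = 2
Step 2: Res = lim d/dz [(z - 2)^2 * f(z)] as z -> 2
Step 3: (z - 2)^2 * f(z) = z - 15
Step 4: d/dz[z - 15] = 1

1


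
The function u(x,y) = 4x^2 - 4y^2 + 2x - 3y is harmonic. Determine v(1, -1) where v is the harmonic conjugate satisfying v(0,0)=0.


Step 1: v_x = -u_y = 8y + 3
Step 2: v_y = u_x = 8x + 2
Step 3: v = 8xy + 3x + 2y + C
Step 4: v(0,0) = 0 => C = 0
Step 5: v(1, -1) = -7

-7


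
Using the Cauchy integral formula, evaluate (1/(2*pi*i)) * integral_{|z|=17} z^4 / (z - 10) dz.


Step 1: f(z) = z^4, a = 10 is inside |z| = 17
Step 2: By Cauchy integral formula: (1/(2pi*i)) * integral = f(a)
Step 3: f(10) = 10^4 = 10000

10000


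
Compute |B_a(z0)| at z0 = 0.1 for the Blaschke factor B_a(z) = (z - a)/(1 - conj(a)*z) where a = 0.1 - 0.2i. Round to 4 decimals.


Step 1: Numerator z0 - a = 0.1 - (0.1 - 0.2i) = 0 + 0.2i
Step 2: Denominator 1 - conj(a)*z0 = 1 - (0.1 + 0.2i)*0.1 = 0.99 - 0.02i
Step 3: |z0 - a|^2 = 0^2 + 0.2^2 = 0.04; |1 - conj(a)*z0|^2 = 0.99^2 + (-0.02)^2 = 0.9805
Step 4: |B_a(0.1)| = sqrt(0.04 / 0.9805) = sqrt(0.040796)
Step 5: = 0.202

0.202


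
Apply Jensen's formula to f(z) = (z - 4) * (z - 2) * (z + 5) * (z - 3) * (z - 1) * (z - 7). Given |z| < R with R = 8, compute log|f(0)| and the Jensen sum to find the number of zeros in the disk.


Jensen's formula: (1/2pi)*integral log|f(Re^it)|dt = log|f(0)| + sum_{|a_k|<R} log(R/|a_k|)
Step 1: f(0) = (-4) * (-2) * 5 * (-3) * (-1) * (-7) = -840
Step 2: log|f(0)| = log|4| + log|2| + log|-5| + log|3| + log|1| + log|7| = 6.7334
Step 3: Zeros inside |z| < 8: 4, 2, -5, 3, 1, 7
Step 4: Jensen sum = log(8/4) + log(8/2) + log(8/5) + log(8/3) + log(8/1) + log(8/7) = 5.7432
Step 5: n(R) = number of terms in the Jensen sum = count of zeros inside |z| < 8 = 6

6


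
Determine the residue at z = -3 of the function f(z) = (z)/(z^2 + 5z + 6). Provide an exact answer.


Step 1: Q(z) = z^2 + 5z + 6 = (z + 3)(z + 2)
Step 2: Q'(z) = 2z + 5
Step 3: Q'(-3) = -1, P(-3) = -3
Step 4: Res = P(-3)/Q'(-3) = -3/(-1) = 3

3


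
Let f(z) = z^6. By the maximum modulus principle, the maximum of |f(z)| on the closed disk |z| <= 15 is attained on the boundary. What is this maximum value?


Step 1: On |z| = 15, |f(z)| = |z|^6 = 15^6
Step 2: By maximum modulus principle, maximum is on boundary.
Step 3: Maximum = 11390625 = 11390625

11390625


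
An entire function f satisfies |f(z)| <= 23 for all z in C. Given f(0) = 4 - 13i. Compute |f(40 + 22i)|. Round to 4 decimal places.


Step 1: By Liouville's theorem, a bounded entire function is constant.
Step 2: f(z) = f(0) = 4 - 13i for all z.
Step 3: |f(w)| = |4 - 13i| = sqrt(16 + 169)
Step 4: = 13.6015

13.6015


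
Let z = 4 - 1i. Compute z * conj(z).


Step 1: conj(z) = 4 + 1i
Step 2: z * conj(z) = 4^2 + (-1)^2
Step 3: = 16 + 1 = 17

17


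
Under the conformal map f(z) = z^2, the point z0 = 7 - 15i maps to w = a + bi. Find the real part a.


Step 1: z0 = 7 - 15i
Step 2: z0^2 = 7^2 - (-15)^2 - 210i
Step 3: real part = 49 - 225 = -176

-176


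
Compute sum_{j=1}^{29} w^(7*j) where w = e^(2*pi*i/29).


Step 1: The sum sum_{j=1}^{n} w^(k*j) equals n if n | k, else 0.
Step 2: Here n = 29, k = 7
Step 3: Does n divide k? 29 | 7 -> False
Step 4: Sum = 0

0


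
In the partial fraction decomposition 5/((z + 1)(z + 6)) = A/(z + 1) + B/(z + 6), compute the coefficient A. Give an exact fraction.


Step 1: Multiply both sides by (z + 1) and set z = -1
Step 2: A = 5 / (-1 + 6)
Step 3: A = 5 / 5
Step 4: A = 1

1


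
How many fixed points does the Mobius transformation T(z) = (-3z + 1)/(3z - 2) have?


Step 1: Fixed points satisfy T(z) = z
Step 2: 3z^2 + z - 1 = 0
Step 3: Discriminant = 1^2 - 4*3*(-1) = 13
Step 4: Number of fixed points = 2

2


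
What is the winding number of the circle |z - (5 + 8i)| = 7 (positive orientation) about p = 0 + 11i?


Step 1: Center c = (5, 8), radius = 7
Step 2: |p - c|^2 = (-5)^2 + 3^2 = 34
Step 3: r^2 = 49
Step 4: |p-c| < r so winding number = 1

1


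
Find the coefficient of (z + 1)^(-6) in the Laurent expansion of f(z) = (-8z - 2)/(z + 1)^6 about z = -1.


Step 1: Write the numerator in powers of (z + 1): -8z - 2 = -8(z + 1) + (-8*(-1) - 2) = -8(z + 1) + 6
Step 2: Divide by (z + 1)^6: f(z) = 6(z + 1)^(-6) - 8(z + 1)^(-5)
Step 3: This finite sum is the Laurent series of f about z = -1.
Step 4: Coefficient of (z + 1)^(-6) = -8*(-1) - 2 = 6

6


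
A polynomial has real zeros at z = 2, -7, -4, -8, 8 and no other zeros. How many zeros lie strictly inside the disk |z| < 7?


Step 1: Check each root:
  z = 2: |2| = 2 < 7
  z = -7: |-7| = 7 >= 7
  z = -4: |-4| = 4 < 7
  z = -8: |-8| = 8 >= 7
  z = 8: |8| = 8 >= 7
Step 2: Count = 2

2


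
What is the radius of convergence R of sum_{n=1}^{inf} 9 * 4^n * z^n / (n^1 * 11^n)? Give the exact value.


Step 1: General term a_n = 9 * 4^n / (n^1 * 11^n)
Step 2: By the root test, |a_n|^(1/n) = 9^(1/n) * 4 / (n^(1/n) * 11) -> 4/11 as n -> infinity (since 9^(1/n) -> 1 and n^(1/n) -> 1)
Step 3: R = 1/lim|a_n|^(1/n) = 11/4

11/4


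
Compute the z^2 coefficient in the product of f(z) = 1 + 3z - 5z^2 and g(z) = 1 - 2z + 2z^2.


Step 1: z^2 term in f*g comes from: (1)*(2z^2) + (3z)*(-2z) + (-5z^2)*(1)
Step 2: = 2 - 6 - 5
Step 3: = -9

-9


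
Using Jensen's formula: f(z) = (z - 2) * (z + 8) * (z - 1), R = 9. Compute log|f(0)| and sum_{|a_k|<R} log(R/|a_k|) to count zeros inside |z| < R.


Jensen's formula: (1/2pi)*integral log|f(Re^it)|dt = log|f(0)| + sum_{|a_k|<R} log(R/|a_k|)
Step 1: f(0) = (-2) * 8 * (-1) = 16
Step 2: log|f(0)| = log|2| + log|-8| + log|1| = 2.7726
Step 3: Zeros inside |z| < 9: 2, -8, 1
Step 4: Jensen sum = log(9/2) + log(9/8) + log(9/1) = 3.8191
Step 5: n(R) = number of terms in the Jensen sum = count of zeros inside |z| < 9 = 3

3


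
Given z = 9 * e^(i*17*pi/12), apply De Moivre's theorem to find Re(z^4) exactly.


Step 1: By De Moivre's theorem, z^4 = 9^4 * e^(i*4*17*pi/12) = 6561 * (cos(17*pi/3) + i*sin(17*pi/3))
Step 2: |z|^4 = 9^4 = 6561
Step 3: Reduce the angle mod 2*pi: 17*pi/3 - 4*pi = 5*pi/3
Step 4: cos(5*pi/3) = 1/2
Step 5: Re(z^4) = 6561 * 1/2 = 6561/2

6561/2


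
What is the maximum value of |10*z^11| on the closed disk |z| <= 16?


Step 1: On |z| = 16, |f(z)| = 10 * |z|^11 = 10 * 16^11
Step 2: By maximum modulus principle, maximum is on boundary.
Step 3: Maximum = 10 * 17592186044416 = 175921860444160

175921860444160


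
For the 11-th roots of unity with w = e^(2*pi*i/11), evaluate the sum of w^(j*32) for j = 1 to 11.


Step 1: The sum sum_{j=1}^{n} w^(k*j) equals n if n | k, else 0.
Step 2: Here n = 11, k = 32
Step 3: Does n divide k? 11 | 32 -> False
Step 4: Sum = 0

0


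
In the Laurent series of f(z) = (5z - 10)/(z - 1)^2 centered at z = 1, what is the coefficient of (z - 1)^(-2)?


Step 1: Write the numerator in powers of (z - 1): 5z - 10 = 5(z - 1) + (5*1 - 10) = 5(z - 1) - 5
Step 2: Divide by (z - 1)^2: f(z) = -5(z - 1)^(-2) + 5(z - 1)^(-1)
Step 3: This finite sum is the Laurent series of f about z = 1.
Step 4: Coefficient of (z - 1)^(-2) = 5*1 - 10 = -5

-5


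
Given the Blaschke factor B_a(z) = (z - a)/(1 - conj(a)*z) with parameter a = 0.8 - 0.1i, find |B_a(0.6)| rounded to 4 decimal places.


Step 1: Numerator z0 - a = 0.6 - (0.8 - 0.1i) = -0.2 + 0.1i
Step 2: Denominator 1 - conj(a)*z0 = 1 - (0.8 + 0.1i)*0.6 = 0.52 - 0.06i
Step 3: |z0 - a|^2 = (-0.2)^2 + 0.1^2 = 0.05; |1 - conj(a)*z0|^2 = 0.52^2 + (-0.06)^2 = 0.274
Step 4: |B_a(0.6)| = sqrt(0.05 / 0.274) = sqrt(0.182482)
Step 5: = 0.4272

0.4272


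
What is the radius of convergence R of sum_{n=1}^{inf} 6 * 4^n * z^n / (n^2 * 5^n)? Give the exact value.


Step 1: General term a_n = 6 * 4^n / (n^2 * 5^n)
Step 2: By the root test, |a_n|^(1/n) = 6^(1/n) * 4 / (n^(2/n) * 5) -> 4/5 as n -> infinity (since 6^(1/n) -> 1 and n^(2/n) -> 1)
Step 3: R = 1/lim|a_n|^(1/n) = 5/4

5/4


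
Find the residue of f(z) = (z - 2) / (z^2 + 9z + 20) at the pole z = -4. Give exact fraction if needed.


Step 1: Q(z) = z^2 + 9z + 20 = (z + 4)(z + 5)
Step 2: Q'(z) = 2z + 9
Step 3: Q'(-4) = 1, P(-4) = -6
Step 4: Res = P(-4)/Q'(-4) = -6/1 = -6

-6


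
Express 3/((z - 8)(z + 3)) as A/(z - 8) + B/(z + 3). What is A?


Step 1: Multiply both sides by (z - 8) and set z = 8
Step 2: A = 3 / (8 + 3)
Step 3: A = 3 / 11
Step 4: A = 3/11

3/11


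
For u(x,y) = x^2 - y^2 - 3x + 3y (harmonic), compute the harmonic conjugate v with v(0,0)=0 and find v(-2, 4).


Step 1: v_x = -u_y = 2y - 3
Step 2: v_y = u_x = 2x - 3
Step 3: v = 2xy - 3x - 3y + C
Step 4: v(0,0) = 0 => C = 0
Step 5: v(-2, 4) = -22

-22


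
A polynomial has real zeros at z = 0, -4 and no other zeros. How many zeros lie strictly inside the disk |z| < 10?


Step 1: Check each root:
  z = 0: |0| = 0 < 10
  z = -4: |-4| = 4 < 10
Step 2: Count = 2

2


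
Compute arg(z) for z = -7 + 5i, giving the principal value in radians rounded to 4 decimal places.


Step 1: z = -7 + 5i
Step 2: arg(z) = atan2(5, -7)
Step 3: arg(z) = 2.5213

2.5213


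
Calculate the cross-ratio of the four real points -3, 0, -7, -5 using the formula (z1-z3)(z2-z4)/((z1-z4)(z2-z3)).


Step 1: (z1-z3)(z2-z4) = 4 * 5 = 20
Step 2: (z1-z4)(z2-z3) = 2 * 7 = 14
Step 3: Cross-ratio = 20/14 = 10/7

10/7


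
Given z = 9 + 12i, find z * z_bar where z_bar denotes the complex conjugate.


Step 1: conj(z) = 9 - 12i
Step 2: z * conj(z) = 9^2 + 12^2
Step 3: = 81 + 144 = 225

225


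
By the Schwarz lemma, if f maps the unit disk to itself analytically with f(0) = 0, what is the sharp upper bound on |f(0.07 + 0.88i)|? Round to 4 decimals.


Step 1: Schwarz lemma: if f: D -> D is analytic with f(0) = 0, then |f(z)| <= |z| for all z in D, and this is sharp (f(z) = z).
Step 2: |z0|^2 = 0.07^2 + 0.88^2 = 0.7793
Step 3: |z0| = sqrt(0.7793) = 0.88278
Step 4: Best bound = |z0| = 0.8828

0.8828


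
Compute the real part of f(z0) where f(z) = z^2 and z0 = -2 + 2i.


Step 1: z0 = -2 + 2i
Step 2: z0^2 = (-2)^2 - 2^2 - 8i
Step 3: real part = 4 - 4 = 0

0


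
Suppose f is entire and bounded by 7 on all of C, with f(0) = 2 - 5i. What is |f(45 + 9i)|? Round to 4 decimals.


Step 1: By Liouville's theorem, a bounded entire function is constant.
Step 2: f(z) = f(0) = 2 - 5i for all z.
Step 3: |f(w)| = |2 - 5i| = sqrt(4 + 25)
Step 4: = 5.3852

5.3852


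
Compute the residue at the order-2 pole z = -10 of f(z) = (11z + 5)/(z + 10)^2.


Step 1: Pole of order 2 at z = -10
Step 2: Res = lim d/dz [(z + 10)^2 * f(z)] as z -> -10
Step 3: (z + 10)^2 * f(z) = 11z + 5
Step 4: d/dz[11z + 5] = 11

11


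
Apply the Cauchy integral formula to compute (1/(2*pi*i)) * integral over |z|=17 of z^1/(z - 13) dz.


Step 1: f(z) = z^1, a = 13 is inside |z| = 17
Step 2: By Cauchy integral formula: (1/(2pi*i)) * integral = f(a)
Step 3: f(13) = 13^1 = 13

13
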